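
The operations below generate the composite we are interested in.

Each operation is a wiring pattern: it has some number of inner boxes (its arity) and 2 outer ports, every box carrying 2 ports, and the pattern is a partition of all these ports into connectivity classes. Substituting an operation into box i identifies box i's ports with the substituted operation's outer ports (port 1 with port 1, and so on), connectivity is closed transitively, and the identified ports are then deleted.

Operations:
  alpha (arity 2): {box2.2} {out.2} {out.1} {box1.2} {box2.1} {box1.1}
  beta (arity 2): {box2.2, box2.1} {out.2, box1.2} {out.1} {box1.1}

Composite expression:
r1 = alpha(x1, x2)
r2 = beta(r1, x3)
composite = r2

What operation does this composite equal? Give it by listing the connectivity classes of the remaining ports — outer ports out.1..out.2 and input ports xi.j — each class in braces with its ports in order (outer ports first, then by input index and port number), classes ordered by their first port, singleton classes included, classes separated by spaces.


Treat the ports identified at beta as solder joints: merge, then drop.
stage alpha: inputs (x1, x2), connectivity {out.1} {out.2} {x1.1} {x1.2} {x2.1} {x2.2}, out.j its boundary
stage beta: inputs (x1, x2, x3), connectivity {out.1} {out.2} {x1.1} {x1.2} {x2.1} {x2.2} {x3.1, x3.2}, out.j its boundary

{out.1} {out.2} {x1.1} {x1.2} {x2.1} {x2.2} {x3.1, x3.2}


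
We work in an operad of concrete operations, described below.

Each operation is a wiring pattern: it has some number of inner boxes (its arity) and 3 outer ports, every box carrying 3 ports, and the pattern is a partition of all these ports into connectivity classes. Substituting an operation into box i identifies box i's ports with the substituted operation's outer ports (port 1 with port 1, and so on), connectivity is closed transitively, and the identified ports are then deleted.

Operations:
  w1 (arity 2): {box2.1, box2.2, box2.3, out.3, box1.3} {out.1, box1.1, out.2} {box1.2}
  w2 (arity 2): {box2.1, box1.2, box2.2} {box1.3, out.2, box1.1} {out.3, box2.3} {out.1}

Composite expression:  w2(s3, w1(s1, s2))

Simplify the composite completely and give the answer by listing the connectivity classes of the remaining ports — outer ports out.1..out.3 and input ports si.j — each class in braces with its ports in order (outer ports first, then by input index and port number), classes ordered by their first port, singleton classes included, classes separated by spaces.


{out.1} {out.2, s3.1, s3.3} {out.3, s1.3, s2.1, s2.2, s2.3} {s1.1, s3.2} {s1.2}

Connectivity passes through glued w2-boundaries; trace each wire chain.
through w1, on inputs (s1, s2): {out.1, out.2, s1.1} {out.3, s1.3, s2.1, s2.2, s2.3} {s1.2} (out.j = stage outer ports)
through w2, on inputs (s3, s1, s2): {out.1} {out.2, s3.1, s3.3} {out.3, s1.3, s2.1, s2.2, s2.3} {s1.1, s3.2} {s1.2} (out.j = stage outer ports)


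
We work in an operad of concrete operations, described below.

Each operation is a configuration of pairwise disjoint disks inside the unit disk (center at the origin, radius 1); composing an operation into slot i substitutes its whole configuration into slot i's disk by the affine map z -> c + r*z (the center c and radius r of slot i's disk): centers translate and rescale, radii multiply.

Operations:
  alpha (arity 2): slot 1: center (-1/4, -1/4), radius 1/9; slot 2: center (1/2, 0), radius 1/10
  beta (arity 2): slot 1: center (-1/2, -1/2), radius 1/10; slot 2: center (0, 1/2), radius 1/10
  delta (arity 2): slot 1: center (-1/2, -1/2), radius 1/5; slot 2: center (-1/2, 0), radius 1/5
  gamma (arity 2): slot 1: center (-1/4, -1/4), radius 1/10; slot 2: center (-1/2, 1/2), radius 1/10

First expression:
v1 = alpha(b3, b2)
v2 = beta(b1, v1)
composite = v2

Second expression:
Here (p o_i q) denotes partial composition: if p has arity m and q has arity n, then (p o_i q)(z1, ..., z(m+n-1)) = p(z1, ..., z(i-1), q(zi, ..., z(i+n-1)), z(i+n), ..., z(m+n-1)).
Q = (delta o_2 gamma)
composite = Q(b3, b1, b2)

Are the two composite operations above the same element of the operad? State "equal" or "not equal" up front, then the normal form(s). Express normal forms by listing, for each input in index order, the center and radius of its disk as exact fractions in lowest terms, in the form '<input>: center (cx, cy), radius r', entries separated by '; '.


not equal: they reduce to b1: center (-1/2, -1/2), radius 1/10; b2: center (1/20, 1/2), radius 1/100; b3: center (-1/40, 19/40), radius 1/90 and b1: center (-11/20, -1/20), radius 1/50; b2: center (-3/5, 1/10), radius 1/50; b3: center (-1/2, -1/2), radius 1/5

In normal form, the first expression is b1: center (-1/2, -1/2), radius 1/10; b2: center (1/20, 1/2), radius 1/100; b3: center (-1/40, 19/40), radius 1/90
In normal form, the second expression is b1: center (-11/20, -1/20), radius 1/50; b2: center (-3/5, 1/10), radius 1/50; b3: center (-1/2, -1/2), radius 1/5
They disagree, so not equal.


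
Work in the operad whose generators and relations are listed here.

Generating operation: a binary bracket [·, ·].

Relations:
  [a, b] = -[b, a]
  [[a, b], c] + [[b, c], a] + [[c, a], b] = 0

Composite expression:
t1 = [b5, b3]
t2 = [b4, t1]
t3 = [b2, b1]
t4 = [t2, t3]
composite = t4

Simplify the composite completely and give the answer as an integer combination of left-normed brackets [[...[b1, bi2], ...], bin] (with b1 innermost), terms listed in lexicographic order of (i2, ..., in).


[[[[b1, b2], b3], b5], b4] - [[[[b1, b2], b4], b3], b5] + [[[[b1, b2], b4], b5], b3] - [[[[b1, b2], b5], b3], b4]

Antisymmetry and Jacobi reduce to b1-anchored left-normed brackets.
Composite bracket: [[b4, [b5, b3]], [b2, b1]]
Expanding via [a, b] = ab - ba: 16 signed words (2^4 = 16).
Collect the words opening with b1:
  b1b2b3b5b4 (sign +1) contributes +[[[[b1, b2], b3], b5], b4]
  b1b2b4b3b5 (sign -1) contributes -[[[[b1, b2], b4], b3], b5]
  b1b2b4b5b3 (sign +1) contributes +[[[[b1, b2], b4], b5], b3]
  b1b2b5b3b4 (sign -1) contributes -[[[[b1, b2], b5], b3], b4]


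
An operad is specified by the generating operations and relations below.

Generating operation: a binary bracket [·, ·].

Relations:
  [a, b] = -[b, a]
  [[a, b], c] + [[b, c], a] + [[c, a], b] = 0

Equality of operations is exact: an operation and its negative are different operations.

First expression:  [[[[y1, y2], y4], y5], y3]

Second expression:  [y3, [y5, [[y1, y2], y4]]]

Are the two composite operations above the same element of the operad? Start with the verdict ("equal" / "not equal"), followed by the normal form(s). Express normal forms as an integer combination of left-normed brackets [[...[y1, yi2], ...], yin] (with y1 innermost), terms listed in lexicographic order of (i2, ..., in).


equal; the common form is [[[[y1, y2], y4], y5], y3]

In normal form, the first expression is [[[[y1, y2], y4], y5], y3]
In normal form, the second expression is [[[[y1, y2], y4], y5], y3]
One common form — equal.


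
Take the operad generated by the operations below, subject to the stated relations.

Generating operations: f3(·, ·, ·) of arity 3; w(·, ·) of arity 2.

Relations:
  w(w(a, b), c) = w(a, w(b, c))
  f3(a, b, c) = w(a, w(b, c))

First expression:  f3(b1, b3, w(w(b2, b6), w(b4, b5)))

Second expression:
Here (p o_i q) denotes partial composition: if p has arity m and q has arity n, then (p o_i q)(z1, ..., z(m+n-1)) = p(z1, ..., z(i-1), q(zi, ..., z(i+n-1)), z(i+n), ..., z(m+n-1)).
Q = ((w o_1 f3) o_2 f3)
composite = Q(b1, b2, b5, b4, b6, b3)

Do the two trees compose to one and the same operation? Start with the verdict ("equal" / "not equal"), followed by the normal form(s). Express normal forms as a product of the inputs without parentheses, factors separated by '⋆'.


not equal; the first gives b1 ⋆ b3 ⋆ b2 ⋆ b6 ⋆ b4 ⋆ b5 and the second b1 ⋆ b2 ⋆ b5 ⋆ b4 ⋆ b6 ⋆ b3


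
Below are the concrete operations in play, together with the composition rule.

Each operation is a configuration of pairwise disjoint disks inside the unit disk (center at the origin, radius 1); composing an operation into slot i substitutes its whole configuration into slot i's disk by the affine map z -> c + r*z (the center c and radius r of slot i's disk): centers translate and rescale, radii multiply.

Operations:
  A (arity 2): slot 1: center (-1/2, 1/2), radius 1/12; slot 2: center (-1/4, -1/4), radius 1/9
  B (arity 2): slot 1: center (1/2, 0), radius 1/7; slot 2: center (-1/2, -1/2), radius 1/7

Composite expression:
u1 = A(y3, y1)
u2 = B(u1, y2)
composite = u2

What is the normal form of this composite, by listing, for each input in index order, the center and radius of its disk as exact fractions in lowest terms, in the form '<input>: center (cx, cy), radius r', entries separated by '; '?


y1: center (13/28, -1/28), radius 1/63; y2: center (-1/2, -1/2), radius 1/7; y3: center (3/7, 1/14), radius 1/84

Affine substitution under B: radii multiply and y-centers shift.
y3 passes through 2 substitutions, ending at center (3/7, 1/14), radius 1/84
y1 passes through 2 substitutions, ending at center (13/28, -1/28), radius 1/63
y2 passes through 1 substitution, ending at center (-1/2, -1/2), radius 1/7


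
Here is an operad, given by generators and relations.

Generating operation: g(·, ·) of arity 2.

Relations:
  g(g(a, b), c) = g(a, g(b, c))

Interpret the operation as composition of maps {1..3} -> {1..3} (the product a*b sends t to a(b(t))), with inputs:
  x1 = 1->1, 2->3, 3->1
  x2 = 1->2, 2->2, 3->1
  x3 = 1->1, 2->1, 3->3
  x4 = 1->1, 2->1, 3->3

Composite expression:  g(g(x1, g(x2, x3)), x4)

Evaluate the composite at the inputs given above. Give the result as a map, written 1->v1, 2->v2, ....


g(x2, x3) = 1->2, 2->2, 3->1
g(x1, g(x2, x3)) = 1->3, 2->3, 3->1
g(g(x1, g(x2, x3)), x4) = 1->3, 2->3, 3->1

1->3, 2->3, 3->1


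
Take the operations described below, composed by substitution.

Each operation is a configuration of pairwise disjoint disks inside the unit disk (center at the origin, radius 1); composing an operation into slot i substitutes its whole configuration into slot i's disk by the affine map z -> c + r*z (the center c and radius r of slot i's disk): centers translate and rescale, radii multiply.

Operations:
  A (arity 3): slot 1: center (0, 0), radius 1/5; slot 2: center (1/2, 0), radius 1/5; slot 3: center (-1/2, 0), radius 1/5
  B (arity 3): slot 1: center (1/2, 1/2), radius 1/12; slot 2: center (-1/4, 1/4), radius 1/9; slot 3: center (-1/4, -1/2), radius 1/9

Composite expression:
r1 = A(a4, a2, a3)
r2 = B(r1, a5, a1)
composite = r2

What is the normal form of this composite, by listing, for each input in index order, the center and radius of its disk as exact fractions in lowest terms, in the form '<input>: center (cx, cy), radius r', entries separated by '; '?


Each a-disk chains the slot maps above it in B; radii multiply.
tracing a4 down its 2-map path: center (1/2, 1/2), radius 1/60
tracing a2 down its 2-map path: center (13/24, 1/2), radius 1/60
tracing a3 down its 2-map path: center (11/24, 1/2), radius 1/60
tracing a5 down its 1-map path: center (-1/4, 1/4), radius 1/9
tracing a1 down its 1-map path: center (-1/4, -1/2), radius 1/9

a1: center (-1/4, -1/2), radius 1/9; a2: center (13/24, 1/2), radius 1/60; a3: center (11/24, 1/2), radius 1/60; a4: center (1/2, 1/2), radius 1/60; a5: center (-1/4, 1/4), radius 1/9


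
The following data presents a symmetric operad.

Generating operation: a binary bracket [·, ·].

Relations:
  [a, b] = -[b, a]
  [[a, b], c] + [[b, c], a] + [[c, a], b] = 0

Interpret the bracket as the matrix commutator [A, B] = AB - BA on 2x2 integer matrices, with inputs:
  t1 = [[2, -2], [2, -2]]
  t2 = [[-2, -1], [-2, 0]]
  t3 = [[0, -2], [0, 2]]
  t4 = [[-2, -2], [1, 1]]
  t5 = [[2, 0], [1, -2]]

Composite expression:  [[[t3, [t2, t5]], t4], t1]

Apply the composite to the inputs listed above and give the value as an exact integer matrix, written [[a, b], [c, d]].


[[-144, 480], [192, 144]]

[t2, t5] = [[-1, 4], [-6, 1]]
[t3, [t2, t5]] = [[12, -12], [-12, -12]]
[[t3, [t2, t5]], t4] = [[-36, -84], [12, 36]]
[[[t3, [t2, t5]], t4], t1] = [[-144, 480], [192, 144]]


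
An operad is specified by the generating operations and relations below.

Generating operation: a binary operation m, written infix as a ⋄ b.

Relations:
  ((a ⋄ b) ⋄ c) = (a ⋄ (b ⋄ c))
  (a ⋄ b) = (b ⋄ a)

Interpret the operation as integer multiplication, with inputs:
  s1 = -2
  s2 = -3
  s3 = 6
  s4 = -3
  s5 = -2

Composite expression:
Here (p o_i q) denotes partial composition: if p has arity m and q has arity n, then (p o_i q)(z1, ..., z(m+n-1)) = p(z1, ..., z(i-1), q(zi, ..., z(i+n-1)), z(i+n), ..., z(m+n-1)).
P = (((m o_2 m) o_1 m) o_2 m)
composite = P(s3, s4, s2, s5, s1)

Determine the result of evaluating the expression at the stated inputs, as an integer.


(s4 ⋄ s2) = 9
(s3 ⋄ (s4 ⋄ s2)) = 54
(s5 ⋄ s1) = 4
((s3 ⋄ (s4 ⋄ s2)) ⋄ (s5 ⋄ s1)) = 216

216


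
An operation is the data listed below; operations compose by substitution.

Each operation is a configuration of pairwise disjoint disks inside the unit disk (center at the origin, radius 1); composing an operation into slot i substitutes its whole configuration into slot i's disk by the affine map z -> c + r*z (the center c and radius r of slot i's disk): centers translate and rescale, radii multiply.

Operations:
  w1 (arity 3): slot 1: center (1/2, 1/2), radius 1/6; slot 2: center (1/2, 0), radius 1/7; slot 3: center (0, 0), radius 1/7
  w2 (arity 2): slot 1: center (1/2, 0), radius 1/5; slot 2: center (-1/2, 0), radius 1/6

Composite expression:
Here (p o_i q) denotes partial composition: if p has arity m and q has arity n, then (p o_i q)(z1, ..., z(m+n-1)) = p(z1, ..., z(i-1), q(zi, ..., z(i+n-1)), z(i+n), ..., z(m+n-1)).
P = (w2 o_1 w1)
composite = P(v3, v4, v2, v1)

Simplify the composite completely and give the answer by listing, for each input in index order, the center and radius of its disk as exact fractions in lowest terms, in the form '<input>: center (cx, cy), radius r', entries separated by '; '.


Follow each v-input down from w2: c' goes to c + r*c', radius to r*r'.
input v3: applying the 2 nested substitutions gives center (3/5, 1/10), radius 1/30
input v4: applying the 2 nested substitutions gives center (3/5, 0), radius 1/35
input v2: applying the 2 nested substitutions gives center (1/2, 0), radius 1/35
input v1: applying the 1 nested substitution gives center (-1/2, 0), radius 1/6

v1: center (-1/2, 0), radius 1/6; v2: center (1/2, 0), radius 1/35; v3: center (3/5, 1/10), radius 1/30; v4: center (3/5, 0), radius 1/35


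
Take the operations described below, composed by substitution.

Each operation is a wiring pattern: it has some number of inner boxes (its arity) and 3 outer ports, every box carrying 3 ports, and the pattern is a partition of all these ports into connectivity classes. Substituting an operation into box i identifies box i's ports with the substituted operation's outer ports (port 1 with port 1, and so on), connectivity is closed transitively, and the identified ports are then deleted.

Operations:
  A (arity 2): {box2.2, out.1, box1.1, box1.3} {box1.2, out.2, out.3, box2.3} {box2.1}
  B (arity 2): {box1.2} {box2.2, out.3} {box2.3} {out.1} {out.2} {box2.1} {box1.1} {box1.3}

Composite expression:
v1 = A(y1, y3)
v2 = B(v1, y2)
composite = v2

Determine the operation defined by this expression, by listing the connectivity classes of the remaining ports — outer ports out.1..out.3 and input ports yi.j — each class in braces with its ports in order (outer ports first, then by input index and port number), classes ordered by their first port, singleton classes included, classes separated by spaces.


Substituting into B glues patterns; closure does the rest.
through A, on inputs (y1, y3): {out.1, y1.1, y1.3, y3.2} {out.2, out.3, y1.2, y3.3} {y3.1} (out.j = stage outer ports)
through B, on inputs (y1, y3, y2): {out.1} {out.2} {out.3, y2.2} {y1.1, y1.3, y3.2} {y1.2, y3.3} {y2.1} {y2.3} {y3.1} (out.j = stage outer ports)

{out.1} {out.2} {out.3, y2.2} {y1.1, y1.3, y3.2} {y1.2, y3.3} {y2.1} {y2.3} {y3.1}


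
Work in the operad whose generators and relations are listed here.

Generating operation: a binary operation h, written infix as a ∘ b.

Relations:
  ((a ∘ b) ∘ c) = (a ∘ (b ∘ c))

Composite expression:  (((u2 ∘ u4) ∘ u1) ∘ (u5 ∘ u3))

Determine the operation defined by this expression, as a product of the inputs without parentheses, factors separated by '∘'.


u2 ∘ u4 ∘ u1 ∘ u5 ∘ u3

The h-tree's shape is irrelevant; the u-reading-order decides.
(u2 ∘ u4) linearizes to u2 ∘ u4
((u2 ∘ u4) ∘ u1) linearizes to u2 ∘ u4 ∘ u1
(u5 ∘ u3) linearizes to u5 ∘ u3
(((u2 ∘ u4) ∘ u1) ∘ (u5 ∘ u3)) linearizes to u2 ∘ u4 ∘ u1 ∘ u5 ∘ u3


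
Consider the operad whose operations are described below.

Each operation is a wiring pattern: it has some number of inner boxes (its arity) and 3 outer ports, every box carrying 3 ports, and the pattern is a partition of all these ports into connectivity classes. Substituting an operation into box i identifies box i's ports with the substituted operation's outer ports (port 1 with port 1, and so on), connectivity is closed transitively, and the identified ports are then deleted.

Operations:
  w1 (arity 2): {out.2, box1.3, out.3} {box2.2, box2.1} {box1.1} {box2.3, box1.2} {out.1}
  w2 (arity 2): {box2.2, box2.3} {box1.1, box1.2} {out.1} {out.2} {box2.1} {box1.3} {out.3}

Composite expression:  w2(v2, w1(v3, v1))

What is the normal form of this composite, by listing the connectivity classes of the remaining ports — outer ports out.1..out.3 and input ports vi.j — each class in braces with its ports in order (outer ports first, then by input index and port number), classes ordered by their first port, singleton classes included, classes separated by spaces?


Two ports join when wires chain via w2-identified ports.
composing w1 on (v3, v1), with out.j its own outer ports: {out.1} {out.2, out.3, v3.3} {v1.1, v1.2} {v1.3, v3.2} {v3.1}
composing w2 on (v2, v3, v1), with out.j its own outer ports: {out.1} {out.2} {out.3} {v1.1, v1.2} {v1.3, v3.2} {v2.1, v2.2} {v2.3} {v3.1} {v3.3}

{out.1} {out.2} {out.3} {v1.1, v1.2} {v1.3, v3.2} {v2.1, v2.2} {v2.3} {v3.1} {v3.3}


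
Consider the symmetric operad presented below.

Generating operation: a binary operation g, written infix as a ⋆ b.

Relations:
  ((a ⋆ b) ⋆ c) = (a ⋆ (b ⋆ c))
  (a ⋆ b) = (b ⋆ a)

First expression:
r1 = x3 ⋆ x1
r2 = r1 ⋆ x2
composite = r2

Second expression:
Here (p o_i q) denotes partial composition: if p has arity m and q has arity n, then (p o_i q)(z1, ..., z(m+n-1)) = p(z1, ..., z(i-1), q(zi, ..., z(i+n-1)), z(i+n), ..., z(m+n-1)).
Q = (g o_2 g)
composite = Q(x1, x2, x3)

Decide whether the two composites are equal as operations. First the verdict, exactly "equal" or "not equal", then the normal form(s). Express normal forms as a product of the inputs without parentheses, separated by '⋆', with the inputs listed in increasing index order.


equal; both compose to x1 ⋆ x2 ⋆ x3

The first composite normalizes to x1 ⋆ x2 ⋆ x3
The second composite normalizes to x1 ⋆ x2 ⋆ x3
One common form — equal.


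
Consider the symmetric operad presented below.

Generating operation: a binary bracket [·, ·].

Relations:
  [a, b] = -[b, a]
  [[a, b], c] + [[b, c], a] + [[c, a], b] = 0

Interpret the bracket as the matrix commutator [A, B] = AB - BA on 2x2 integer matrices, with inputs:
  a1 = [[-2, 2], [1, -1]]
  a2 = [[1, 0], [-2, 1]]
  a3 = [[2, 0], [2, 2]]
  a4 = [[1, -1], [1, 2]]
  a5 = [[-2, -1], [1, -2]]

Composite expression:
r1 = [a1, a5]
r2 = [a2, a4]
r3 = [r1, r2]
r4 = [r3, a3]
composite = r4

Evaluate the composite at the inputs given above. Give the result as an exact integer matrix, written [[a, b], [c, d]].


[[8, 0], [-8, -8]]

[a1, a5] = [[3, 1], [1, -3]]
[a2, a4] = [[-2, 0], [2, 2]]
[[a1, a5], [a2, a4]] = [[2, 4], [-16, -2]]
[[[a1, a5], [a2, a4]], a3] = [[8, 0], [-8, -8]]


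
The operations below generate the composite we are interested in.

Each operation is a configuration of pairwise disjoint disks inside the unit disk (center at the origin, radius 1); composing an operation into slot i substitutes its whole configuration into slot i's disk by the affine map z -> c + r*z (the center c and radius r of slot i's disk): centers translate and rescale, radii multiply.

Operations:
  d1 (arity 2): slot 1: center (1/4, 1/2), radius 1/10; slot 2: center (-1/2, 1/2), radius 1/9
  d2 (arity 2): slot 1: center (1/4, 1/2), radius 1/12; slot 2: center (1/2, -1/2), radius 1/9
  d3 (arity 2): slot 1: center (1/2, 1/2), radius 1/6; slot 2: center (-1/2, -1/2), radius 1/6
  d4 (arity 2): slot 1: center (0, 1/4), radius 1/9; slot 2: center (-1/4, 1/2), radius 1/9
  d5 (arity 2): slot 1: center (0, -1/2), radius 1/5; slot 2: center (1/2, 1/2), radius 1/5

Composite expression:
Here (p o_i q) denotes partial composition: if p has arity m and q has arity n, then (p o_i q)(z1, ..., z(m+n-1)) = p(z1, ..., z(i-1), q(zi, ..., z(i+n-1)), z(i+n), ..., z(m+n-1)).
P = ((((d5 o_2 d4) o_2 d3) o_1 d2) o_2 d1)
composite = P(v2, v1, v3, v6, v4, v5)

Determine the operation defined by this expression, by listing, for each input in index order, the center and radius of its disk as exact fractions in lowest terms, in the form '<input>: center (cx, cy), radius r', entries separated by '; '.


v1: center (19/180, -53/90), radius 1/450; v2: center (1/20, -2/5), radius 1/60; v3: center (4/45, -53/90), radius 1/405; v4: center (22/45, 97/180), radius 1/270; v5: center (9/20, 3/5), radius 1/45; v6: center (23/45, 101/180), radius 1/270

Follow each v-input down from d5: c' goes to c + r*c', radius to r*r'.
for v2, the 2-step affine chain lands on center (1/20, -2/5), radius 1/60
for v1, the 3-step affine chain lands on center (19/180, -53/90), radius 1/450
for v3, the 3-step affine chain lands on center (4/45, -53/90), radius 1/405
for v6, the 3-step affine chain lands on center (23/45, 101/180), radius 1/270
for v4, the 3-step affine chain lands on center (22/45, 97/180), radius 1/270
for v5, the 2-step affine chain lands on center (9/20, 3/5), radius 1/45


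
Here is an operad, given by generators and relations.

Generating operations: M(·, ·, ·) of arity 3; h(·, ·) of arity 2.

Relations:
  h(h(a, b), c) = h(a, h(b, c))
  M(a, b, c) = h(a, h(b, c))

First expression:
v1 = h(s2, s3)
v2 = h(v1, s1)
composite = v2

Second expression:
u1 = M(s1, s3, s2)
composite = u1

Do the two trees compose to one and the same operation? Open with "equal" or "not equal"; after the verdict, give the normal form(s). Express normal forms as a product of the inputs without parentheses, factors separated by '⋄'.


not equal: they reduce to s2 ⋄ s3 ⋄ s1 and s1 ⋄ s3 ⋄ s2

Normal form of the first expression: s2 ⋄ s3 ⋄ s1
Normal form of the second expression: s1 ⋄ s3 ⋄ s2
No match — not equal.


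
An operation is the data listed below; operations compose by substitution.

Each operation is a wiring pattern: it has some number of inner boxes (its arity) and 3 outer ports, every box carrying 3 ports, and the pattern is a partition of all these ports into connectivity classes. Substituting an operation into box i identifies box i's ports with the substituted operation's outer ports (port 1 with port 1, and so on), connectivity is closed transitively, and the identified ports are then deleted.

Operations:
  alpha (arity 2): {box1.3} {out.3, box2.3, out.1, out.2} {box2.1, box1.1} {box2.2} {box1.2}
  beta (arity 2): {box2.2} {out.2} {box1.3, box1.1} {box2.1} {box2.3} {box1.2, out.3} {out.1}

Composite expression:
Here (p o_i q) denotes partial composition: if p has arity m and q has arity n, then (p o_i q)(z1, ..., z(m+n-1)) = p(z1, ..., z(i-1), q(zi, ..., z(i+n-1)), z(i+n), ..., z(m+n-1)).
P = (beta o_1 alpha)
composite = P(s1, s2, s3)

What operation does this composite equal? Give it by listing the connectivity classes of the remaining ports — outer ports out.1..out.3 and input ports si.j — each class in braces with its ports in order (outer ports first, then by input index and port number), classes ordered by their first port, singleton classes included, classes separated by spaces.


{out.1} {out.2} {out.3, s2.3} {s1.1, s2.1} {s1.2} {s1.3} {s2.2} {s3.1} {s3.2} {s3.3}

Connectivity passes through glued beta-boundaries; trace each wire chain.
alpha over (s1, s2) gives {out.1, out.2, out.3, s2.3} {s1.1, s2.1} {s1.2} {s1.3} {s2.2}, out.j being that stage's outer ports
beta over (s1, s2, s3) gives {out.1} {out.2} {out.3, s2.3} {s1.1, s2.1} {s1.2} {s1.3} {s2.2} {s3.1} {s3.2} {s3.3}, out.j being that stage's outer ports


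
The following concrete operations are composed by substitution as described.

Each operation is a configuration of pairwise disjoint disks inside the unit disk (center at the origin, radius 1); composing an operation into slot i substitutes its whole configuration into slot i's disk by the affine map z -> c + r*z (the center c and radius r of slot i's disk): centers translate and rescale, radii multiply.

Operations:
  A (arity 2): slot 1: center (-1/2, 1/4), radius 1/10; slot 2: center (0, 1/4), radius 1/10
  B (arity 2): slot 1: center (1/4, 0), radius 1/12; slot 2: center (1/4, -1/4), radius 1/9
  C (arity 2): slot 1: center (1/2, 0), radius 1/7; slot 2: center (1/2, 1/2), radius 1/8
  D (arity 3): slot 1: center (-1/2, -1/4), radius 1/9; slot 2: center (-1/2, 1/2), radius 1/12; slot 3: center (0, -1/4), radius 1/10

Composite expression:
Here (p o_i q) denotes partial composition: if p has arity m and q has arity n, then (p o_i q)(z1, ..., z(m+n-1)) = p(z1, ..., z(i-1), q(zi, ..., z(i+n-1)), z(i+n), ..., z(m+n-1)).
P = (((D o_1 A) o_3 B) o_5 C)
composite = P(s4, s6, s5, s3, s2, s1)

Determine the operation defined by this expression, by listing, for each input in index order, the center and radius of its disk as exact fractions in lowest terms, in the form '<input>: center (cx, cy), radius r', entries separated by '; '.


s1: center (1/20, -1/5), radius 1/80; s2: center (1/20, -1/4), radius 1/70; s3: center (-23/48, 23/48), radius 1/108; s4: center (-5/9, -2/9), radius 1/90; s5: center (-23/48, 1/2), radius 1/144; s6: center (-1/2, -2/9), radius 1/90

Each s-disk chains the slot maps above it in D; radii multiply.
tracing s4 down its 2-map path: center (-5/9, -2/9), radius 1/90
tracing s6 down its 2-map path: center (-1/2, -2/9), radius 1/90
tracing s5 down its 2-map path: center (-23/48, 1/2), radius 1/144
tracing s3 down its 2-map path: center (-23/48, 23/48), radius 1/108
tracing s2 down its 2-map path: center (1/20, -1/4), radius 1/70
tracing s1 down its 2-map path: center (1/20, -1/5), radius 1/80


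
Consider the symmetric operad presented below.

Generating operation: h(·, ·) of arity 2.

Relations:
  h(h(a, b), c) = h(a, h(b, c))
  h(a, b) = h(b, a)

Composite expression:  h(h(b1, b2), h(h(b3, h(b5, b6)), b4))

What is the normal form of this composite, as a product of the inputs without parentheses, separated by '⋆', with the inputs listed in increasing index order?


b1 ⋆ b2 ⋆ b3 ⋆ b4 ⋆ b5 ⋆ b6

Key point: h commutes, so take the b-inputs in any fixed order.
h(b1, b2) spells out as b1 ⋆ b2
h(b5, b6) spells out as b5 ⋆ b6
h(b3, h(b5, b6)) spells out as b3 ⋆ b5 ⋆ b6
h(h(b3, h(b5, b6)), b4) spells out as b3 ⋆ b5 ⋆ b6 ⋆ b4
h(h(b1, b2), h(h(b3, h(b5, b6)), b4)) spells out as b1 ⋆ b2 ⋆ b3 ⋆ b5 ⋆ b6 ⋆ b4
reordering the factors by index: b1 ⋆ b2 ⋆ b3 ⋆ b4 ⋆ b5 ⋆ b6


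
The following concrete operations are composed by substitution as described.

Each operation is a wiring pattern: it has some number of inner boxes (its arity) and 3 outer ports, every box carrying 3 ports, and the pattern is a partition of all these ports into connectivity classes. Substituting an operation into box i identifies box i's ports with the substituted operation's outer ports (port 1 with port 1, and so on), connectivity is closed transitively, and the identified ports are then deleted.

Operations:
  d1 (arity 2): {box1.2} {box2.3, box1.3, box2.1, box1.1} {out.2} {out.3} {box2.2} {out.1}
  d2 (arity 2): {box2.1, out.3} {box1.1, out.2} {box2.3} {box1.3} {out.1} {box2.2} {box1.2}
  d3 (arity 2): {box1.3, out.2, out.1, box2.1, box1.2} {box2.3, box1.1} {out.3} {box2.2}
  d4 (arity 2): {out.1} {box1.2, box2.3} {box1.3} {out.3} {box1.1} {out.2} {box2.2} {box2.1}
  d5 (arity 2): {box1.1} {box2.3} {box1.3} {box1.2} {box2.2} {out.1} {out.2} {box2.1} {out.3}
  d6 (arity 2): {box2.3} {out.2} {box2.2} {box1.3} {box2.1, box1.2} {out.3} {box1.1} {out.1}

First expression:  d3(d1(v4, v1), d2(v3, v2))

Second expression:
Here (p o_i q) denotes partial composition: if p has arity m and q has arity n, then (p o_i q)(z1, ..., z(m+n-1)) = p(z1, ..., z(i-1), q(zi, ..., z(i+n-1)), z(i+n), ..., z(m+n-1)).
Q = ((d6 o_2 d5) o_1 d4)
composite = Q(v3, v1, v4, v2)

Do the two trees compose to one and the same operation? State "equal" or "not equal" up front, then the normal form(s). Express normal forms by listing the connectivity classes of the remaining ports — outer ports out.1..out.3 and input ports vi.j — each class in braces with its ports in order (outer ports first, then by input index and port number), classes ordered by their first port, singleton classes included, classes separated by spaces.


not equal; first: {out.1, out.2} {out.3} {v1.1, v1.3, v4.1, v4.3} {v1.2} {v2.1} {v2.2} {v2.3} {v3.1} {v3.2} {v3.3} {v4.2}; second: {out.1} {out.2} {out.3} {v1.1} {v1.2} {v1.3, v3.2} {v2.1} {v2.2} {v2.3} {v3.1} {v3.3} {v4.1} {v4.2} {v4.3}

The first expression reduces to {out.1, out.2} {out.3} {v1.1, v1.3, v4.1, v4.3} {v1.2} {v2.1} {v2.2} {v2.3} {v3.1} {v3.2} {v3.3} {v4.2}
The second expression reduces to {out.1} {out.2} {out.3} {v1.1} {v1.2} {v1.3, v3.2} {v2.1} {v2.2} {v2.3} {v3.1} {v3.3} {v4.1} {v4.2} {v4.3}
Different reductions; not equal.


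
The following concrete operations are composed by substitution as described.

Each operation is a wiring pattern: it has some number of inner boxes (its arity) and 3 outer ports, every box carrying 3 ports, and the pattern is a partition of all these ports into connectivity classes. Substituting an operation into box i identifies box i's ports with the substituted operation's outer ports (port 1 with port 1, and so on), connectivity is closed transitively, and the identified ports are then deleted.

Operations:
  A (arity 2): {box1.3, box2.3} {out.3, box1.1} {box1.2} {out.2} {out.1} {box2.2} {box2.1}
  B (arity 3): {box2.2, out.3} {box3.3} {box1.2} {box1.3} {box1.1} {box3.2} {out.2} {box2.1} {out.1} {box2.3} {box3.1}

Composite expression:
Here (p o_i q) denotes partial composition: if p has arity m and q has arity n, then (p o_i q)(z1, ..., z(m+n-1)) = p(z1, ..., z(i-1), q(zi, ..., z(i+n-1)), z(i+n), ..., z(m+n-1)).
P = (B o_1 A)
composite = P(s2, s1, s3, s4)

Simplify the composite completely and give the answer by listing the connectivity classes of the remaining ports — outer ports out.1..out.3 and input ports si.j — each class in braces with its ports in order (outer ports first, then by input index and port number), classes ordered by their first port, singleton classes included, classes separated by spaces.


{out.1} {out.2} {out.3, s3.2} {s1.1} {s1.2} {s1.3, s2.3} {s2.1} {s2.2} {s3.1} {s3.3} {s4.1} {s4.2} {s4.3}


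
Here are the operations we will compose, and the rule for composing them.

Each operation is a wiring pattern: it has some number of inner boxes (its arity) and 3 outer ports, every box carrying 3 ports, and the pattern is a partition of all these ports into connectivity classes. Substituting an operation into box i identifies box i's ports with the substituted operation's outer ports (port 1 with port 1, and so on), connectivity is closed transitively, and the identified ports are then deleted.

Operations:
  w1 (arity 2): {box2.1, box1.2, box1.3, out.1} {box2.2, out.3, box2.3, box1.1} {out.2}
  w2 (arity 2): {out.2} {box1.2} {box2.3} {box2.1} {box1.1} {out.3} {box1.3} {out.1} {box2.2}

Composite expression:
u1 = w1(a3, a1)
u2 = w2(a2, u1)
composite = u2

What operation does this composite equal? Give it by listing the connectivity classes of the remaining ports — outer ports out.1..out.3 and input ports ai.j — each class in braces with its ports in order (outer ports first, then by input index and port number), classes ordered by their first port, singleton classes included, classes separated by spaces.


{out.1} {out.2} {out.3} {a1.1, a3.2, a3.3} {a1.2, a1.3, a3.1} {a2.1} {a2.2} {a2.3}

Two ports join when wires chain via w2-identified ports.
w1 over (a3, a1) gives {out.1, a1.1, a3.2, a3.3} {out.2} {out.3, a1.2, a1.3, a3.1}, out.j being that stage's outer ports
w2 over (a2, a3, a1) gives {out.1} {out.2} {out.3} {a1.1, a3.2, a3.3} {a1.2, a1.3, a3.1} {a2.1} {a2.2} {a2.3}, out.j being that stage's outer ports


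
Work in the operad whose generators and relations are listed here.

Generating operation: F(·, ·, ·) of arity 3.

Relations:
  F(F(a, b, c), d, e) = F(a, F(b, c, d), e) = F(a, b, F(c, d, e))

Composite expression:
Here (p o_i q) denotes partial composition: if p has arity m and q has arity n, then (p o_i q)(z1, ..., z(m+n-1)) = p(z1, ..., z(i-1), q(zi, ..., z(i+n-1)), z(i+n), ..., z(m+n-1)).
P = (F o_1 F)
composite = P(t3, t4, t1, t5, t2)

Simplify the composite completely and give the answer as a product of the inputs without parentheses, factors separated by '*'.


Under associativity of F, the answer is the t's in reading order.
F(t3, t4, t1) linearizes to t3 * t4 * t1
F(F(t3, t4, t1), t5, t2) linearizes to t3 * t4 * t1 * t5 * t2

t3 * t4 * t1 * t5 * t2


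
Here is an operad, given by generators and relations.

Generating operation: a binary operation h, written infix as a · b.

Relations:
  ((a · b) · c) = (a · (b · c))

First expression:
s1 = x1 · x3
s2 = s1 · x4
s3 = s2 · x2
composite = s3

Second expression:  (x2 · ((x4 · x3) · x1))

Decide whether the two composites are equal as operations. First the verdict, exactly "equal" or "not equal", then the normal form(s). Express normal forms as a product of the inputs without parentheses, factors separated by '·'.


not equal; the first gives x1 · x3 · x4 · x2 and the second x2 · x4 · x3 · x1

The first composite normalizes to x1 · x3 · x4 · x2
The second composite normalizes to x2 · x4 · x3 · x1
The normal forms differ: not equal.


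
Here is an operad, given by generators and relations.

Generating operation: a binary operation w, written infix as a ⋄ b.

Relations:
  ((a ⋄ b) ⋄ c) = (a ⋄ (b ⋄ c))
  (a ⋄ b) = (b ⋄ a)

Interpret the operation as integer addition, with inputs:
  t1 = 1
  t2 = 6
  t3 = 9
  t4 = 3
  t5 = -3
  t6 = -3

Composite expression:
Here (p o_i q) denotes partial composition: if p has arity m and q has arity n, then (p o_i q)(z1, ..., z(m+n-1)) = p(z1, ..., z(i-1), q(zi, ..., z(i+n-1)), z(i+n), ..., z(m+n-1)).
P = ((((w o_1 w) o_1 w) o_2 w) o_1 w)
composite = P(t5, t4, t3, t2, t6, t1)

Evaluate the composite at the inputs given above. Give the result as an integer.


13

(t5 ⋄ t4) = 0
(t3 ⋄ t2) = 15
((t5 ⋄ t4) ⋄ (t3 ⋄ t2)) = 15
(((t5 ⋄ t4) ⋄ (t3 ⋄ t2)) ⋄ t6) = 12
((((t5 ⋄ t4) ⋄ (t3 ⋄ t2)) ⋄ t6) ⋄ t1) = 13


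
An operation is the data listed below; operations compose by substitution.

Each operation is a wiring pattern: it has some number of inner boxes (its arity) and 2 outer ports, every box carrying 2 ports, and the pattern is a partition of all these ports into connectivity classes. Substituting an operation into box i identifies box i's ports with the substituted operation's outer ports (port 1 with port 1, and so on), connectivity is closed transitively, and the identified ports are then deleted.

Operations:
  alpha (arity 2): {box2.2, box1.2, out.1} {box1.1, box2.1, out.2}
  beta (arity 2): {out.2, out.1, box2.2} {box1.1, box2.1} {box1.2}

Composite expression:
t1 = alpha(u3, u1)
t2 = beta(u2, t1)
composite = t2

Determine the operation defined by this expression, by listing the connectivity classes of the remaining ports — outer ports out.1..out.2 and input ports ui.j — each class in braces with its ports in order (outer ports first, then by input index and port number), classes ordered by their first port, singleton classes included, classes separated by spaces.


{out.1, out.2, u1.1, u3.1} {u1.2, u2.1, u3.2} {u2.2}

Treat the ports identified at beta as solder joints: merge, then drop.
after alpha, the pattern on (u3, u1) reads {out.1, u1.2, u3.2} {out.2, u1.1, u3.1} (out.j = its outer ports)
after beta, the pattern on (u2, u3, u1) reads {out.1, out.2, u1.1, u3.1} {u1.2, u2.1, u3.2} {u2.2} (out.j = its outer ports)


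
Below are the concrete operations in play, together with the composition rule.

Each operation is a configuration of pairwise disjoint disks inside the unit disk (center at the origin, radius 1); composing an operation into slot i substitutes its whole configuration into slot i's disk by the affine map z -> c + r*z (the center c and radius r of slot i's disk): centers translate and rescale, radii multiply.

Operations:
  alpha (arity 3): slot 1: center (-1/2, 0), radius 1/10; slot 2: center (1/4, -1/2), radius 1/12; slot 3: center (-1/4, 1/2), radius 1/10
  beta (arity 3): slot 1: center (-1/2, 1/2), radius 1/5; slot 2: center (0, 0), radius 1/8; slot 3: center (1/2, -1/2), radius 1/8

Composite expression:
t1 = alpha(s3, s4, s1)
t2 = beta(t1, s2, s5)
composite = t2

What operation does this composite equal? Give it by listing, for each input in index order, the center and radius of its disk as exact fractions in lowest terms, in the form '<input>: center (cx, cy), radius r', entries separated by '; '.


Affine substitution under beta: radii multiply and s-centers shift.
for s3, the 2-step affine chain lands on center (-3/5, 1/2), radius 1/50
for s4, the 2-step affine chain lands on center (-9/20, 2/5), radius 1/60
for s1, the 2-step affine chain lands on center (-11/20, 3/5), radius 1/50
for s2, the 1-step affine chain lands on center (0, 0), radius 1/8
for s5, the 1-step affine chain lands on center (1/2, -1/2), radius 1/8

s1: center (-11/20, 3/5), radius 1/50; s2: center (0, 0), radius 1/8; s3: center (-3/5, 1/2), radius 1/50; s4: center (-9/20, 2/5), radius 1/60; s5: center (1/2, -1/2), radius 1/8


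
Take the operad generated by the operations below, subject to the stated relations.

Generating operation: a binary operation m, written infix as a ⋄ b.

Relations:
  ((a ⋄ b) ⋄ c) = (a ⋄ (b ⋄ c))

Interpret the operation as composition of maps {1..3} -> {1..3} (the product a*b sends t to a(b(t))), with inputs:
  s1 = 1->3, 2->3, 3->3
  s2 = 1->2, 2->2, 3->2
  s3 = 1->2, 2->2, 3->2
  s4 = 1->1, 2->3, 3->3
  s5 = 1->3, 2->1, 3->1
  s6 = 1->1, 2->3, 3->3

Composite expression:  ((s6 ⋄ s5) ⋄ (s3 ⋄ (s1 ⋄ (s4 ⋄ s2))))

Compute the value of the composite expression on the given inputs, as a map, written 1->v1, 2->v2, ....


(s6 ⋄ s5) = 1->3, 2->1, 3->1
(s4 ⋄ s2) = 1->3, 2->3, 3->3
(s1 ⋄ (s4 ⋄ s2)) = 1->3, 2->3, 3->3
(s3 ⋄ (s1 ⋄ (s4 ⋄ s2))) = 1->2, 2->2, 3->2
((s6 ⋄ s5) ⋄ (s3 ⋄ (s1 ⋄ (s4 ⋄ s2)))) = 1->1, 2->1, 3->1

1->1, 2->1, 3->1


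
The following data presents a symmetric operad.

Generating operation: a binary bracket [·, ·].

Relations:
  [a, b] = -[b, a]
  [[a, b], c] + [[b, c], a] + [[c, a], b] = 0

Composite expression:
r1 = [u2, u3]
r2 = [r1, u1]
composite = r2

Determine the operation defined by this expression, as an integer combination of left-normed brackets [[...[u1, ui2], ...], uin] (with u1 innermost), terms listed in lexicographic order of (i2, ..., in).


-[[u1, u2], u3] + [[u1, u3], u2]


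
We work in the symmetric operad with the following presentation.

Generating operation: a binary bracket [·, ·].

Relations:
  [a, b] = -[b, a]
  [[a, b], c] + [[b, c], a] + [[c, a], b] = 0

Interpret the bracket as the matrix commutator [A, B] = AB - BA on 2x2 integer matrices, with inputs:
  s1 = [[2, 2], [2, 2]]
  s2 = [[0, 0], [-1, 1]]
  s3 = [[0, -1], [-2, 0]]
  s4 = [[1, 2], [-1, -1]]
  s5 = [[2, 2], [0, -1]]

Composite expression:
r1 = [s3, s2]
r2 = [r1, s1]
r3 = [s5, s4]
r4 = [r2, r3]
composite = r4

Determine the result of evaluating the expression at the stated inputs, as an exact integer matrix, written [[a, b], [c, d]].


[s3, s2] = [[1, -1], [2, -1]]
[[s3, s2], s1] = [[-6, 4], [-4, 6]]
[s5, s4] = [[-2, 2], [3, 2]]
[[[s3, s2], s1], [s5, s4]] = [[20, -8], [52, -20]]

[[20, -8], [52, -20]]
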